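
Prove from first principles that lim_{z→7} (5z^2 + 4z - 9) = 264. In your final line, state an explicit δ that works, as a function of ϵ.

δ = min(1, ϵ/79)

Fix ϵ > 0. We want δ > 0 such that 0 < |z − 7| < δ implies |(5z^2 + 4z - 9) − 264| < ϵ.
(5z^2 + 4z - 9) − 264 = 5z^2 + 4z - 273 = (z − 7)(5z + 39).
So |(5z^2 + 4z - 9) − 264| = |z − 7|·|5z + 39|.
Require δ ≤ 1. Then |z − 7| < 1 gives |z| < 8, and by the triangle inequality |5z + 39| ≤ 5·8 + 39 = 79.
Hence |(5z^2 + 4z - 9) − 264| ≤ 79|z − 7| < ϵ provided |z − 7| < ϵ/79.
Take δ = min(1, ϵ/79). Then 0 < |z − 7| < δ gives both |z − 7| < 1 and |z − 7| < ϵ/79, so |(5z^2 + 4z - 9) − 264| < ϵ.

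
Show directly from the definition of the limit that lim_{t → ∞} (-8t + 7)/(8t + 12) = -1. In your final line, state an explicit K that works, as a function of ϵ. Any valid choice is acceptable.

Suppose ϵ > 0. We seek K > 0 such that t > K implies |(-8t + 7)/(8t + 12) + 1| < ϵ.
(-8t + 7)/(8t + 12) + 1 = (8(-8t + 7) − (-8)(8t + 12)) / (8(8t + 12)) = 152/(8(8t + 12)).
For t > 0 we have 8t + 12 > 8t, so |(-8t + 7)/(8t + 12) + 1| = 152/(8(8t + 12)) < 152/(8·8t) = (19/8)/t.
Thus |(-8t + 7)/(8t + 12) + 1| < ϵ whenever t > (19/8)/ϵ.
Take K = (19/8)/ϵ. If t > K then |(-8t + 7)/(8t + 12) + 1| < (19/8)/t < ϵ.

K = (19/8)/ϵ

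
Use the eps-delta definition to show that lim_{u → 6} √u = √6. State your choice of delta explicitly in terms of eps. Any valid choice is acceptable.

delta = min(6, √6·eps)

Suppose eps > 0. We want delta > 0 such that 0 < |u − 6| < delta implies |√u − √6| < eps.
Multiplying by the conjugate, |√u − √6| = |u − 6|/(√u + √6).
Restrict delta ≤ 6 so that |u − 6| < 6 forces u > 0, and then √u + √6 > √6.
Hence |√u − √6| < |u − 6|/√6, which is < eps once |u − 6| < √6·eps.
Take delta = min(6, √6·eps). If 0 < |u − 6| < delta then u > 0 and |√u − √6| < |u − 6|/√6 < eps.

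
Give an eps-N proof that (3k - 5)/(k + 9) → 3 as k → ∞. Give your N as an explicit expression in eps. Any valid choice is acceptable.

N = 32/eps

Let eps > 0. For k ≥ 1, |(3k - 5)/(k + 9) − 3| = |-32|/((k + 9)) = 32/((k + 9)).
Since k + 9 ≥ k for k ≥ 1, this is ≤ 32/(k) = 32/k.
So |(3k - 5)/(k + 9) − 3| < eps whenever k > 32/eps.
Take N = 32/eps. If k > N then |(3k - 5)/(k + 9) − 3| ≤ 32/k < eps.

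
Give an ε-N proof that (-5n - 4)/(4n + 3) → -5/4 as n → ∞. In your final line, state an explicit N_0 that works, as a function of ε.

Let ε > 0. For n ≥ 1, |(-5n - 4)/(4n + 3) + 5/4| = |-1|/(4(4n + 3)) = 1/(4(4n + 3)).
Since 4n + 3 ≥ 4n for n ≥ 1, this is ≤ 1/(4·4n) = (1/16)/n.
So |(-5n - 4)/(4n + 3) + 5/4| < ε whenever n > (1/16)/ε.
Take N_0 = (1/16)/ε. If n > N_0 then |(-5n - 4)/(4n + 3) + 5/4| ≤ (1/16)/n < ε.

N_0 = (1/16)/ε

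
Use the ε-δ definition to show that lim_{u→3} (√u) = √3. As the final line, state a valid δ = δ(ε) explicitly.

δ = min(3, √3·ε)

Suppose ε > 0. We want δ > 0 such that 0 < |u − 3| < δ implies |√u − √3| < ε.
Rationalise: √u − √3 = (u − 3)/(√u + √3), so |√u − √3| = |u − 3|/(√u + √3).
Restrict δ ≤ 3 so that |u − 3| < 3 forces u > 0, and then √u + √3 > √3.
Hence |√u − √3| < |u − 3|/√3, which is < ε once |u − 3| < √3·ε.
Take δ = min(3, √3·ε). If 0 < |u − 3| < δ then u > 0 and |√u − √3| < |u − 3|/√3 < ε.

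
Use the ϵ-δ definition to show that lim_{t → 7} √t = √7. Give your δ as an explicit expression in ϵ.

Fix ϵ > 0. We want δ > 0 such that 0 < |t − 7| < δ implies |√t − √7| < ϵ.
Multiplying by the conjugate, |√t − √7| = |t − 7|/(√t + √7).
Restrict δ ≤ 7 so that |t − 7| < 7 forces t > 0, and then √t + √7 > √7.
Hence |√t − √7| < |t − 7|/√7, which is < ϵ once |t − 7| < √7·ϵ.
Take δ = min(7, √7·ϵ). If 0 < |t − 7| < δ then t > 0 and |√t − √7| < |t − 7|/√7 < ϵ.

δ = min(7, √7·ϵ)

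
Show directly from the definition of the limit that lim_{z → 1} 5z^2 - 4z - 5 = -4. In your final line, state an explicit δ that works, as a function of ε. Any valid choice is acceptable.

Suppose ε > 0. We want δ > 0 such that 0 < |z − 1| < δ implies |(5z^2 - 4z - 5) + 4| < ε.
(5z^2 - 4z - 5) + 4 = 5z^2 - 4z - 1 = (z − 1)(5z + 1).
So |(5z^2 - 4z - 5) + 4| = |z − 1|·|5z + 1|.
Assume first that |z − 1| < 1, so |z| < 2. Then |5z + 1| ≤ 5·2 + 1 = 11.
Hence |(5z^2 - 4z - 5) + 4| ≤ 11|z − 1| < ε provided |z − 1| < ε/11.
Choosing δ = min(1, ε/11) ensures both conditions, hence |(5z^2 - 4z - 5) + 4| < ε.

δ = min(1, ε/11)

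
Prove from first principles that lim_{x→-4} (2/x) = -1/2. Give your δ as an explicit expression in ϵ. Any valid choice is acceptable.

δ = min(2, 4ϵ)

Suppose ϵ > 0. We seek δ > 0 such that 0 < |x + 4| < δ implies |2/x + 1/2| < ϵ.
|2/x + 1/2| = 2·|-4 − x|/(4·|x|) = 2|x + 4|/(4|x|).
Restrict δ ≤ 2. Then |x + 4| < 2 gives |x| > 2, so 4|x| > 8.
Then |2/x + 1/2| < 2|x + 4|/8, which is < ϵ when |x + 4| < 4ϵ.
Take δ = min(2, 4ϵ). Then 0 < |x + 4| < δ gives both |x + 4| < 2 and |x + 4| < 4ϵ, so |2/x + 1/2| < ϵ.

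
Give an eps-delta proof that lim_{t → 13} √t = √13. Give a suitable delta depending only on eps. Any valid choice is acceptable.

delta = min(13, √13·eps)

Suppose eps > 0. We want delta > 0 such that 0 < |t − 13| < delta implies |√t − √13| < eps.
Multiplying by the conjugate, |√t − √13| = |t − 13|/(√t + √13).
Restrict delta ≤ 13 so that |t − 13| < 13 forces t > 0, and then √t + √13 > √13.
Hence |√t − √13| < |t − 13|/√13, which is < eps once |t − 13| < √13·eps.
Take delta = min(13, √13·eps). If 0 < |t − 13| < delta then t > 0 and |√t − √13| < |t − 13|/√13 < eps.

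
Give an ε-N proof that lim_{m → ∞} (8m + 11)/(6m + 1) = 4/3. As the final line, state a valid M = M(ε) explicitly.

M = (29/18)/ε

Let ε > 0. For m ≥ 1, |(8m + 11)/(6m + 1) − (4/3)| = |58|/(6(6m + 1)) = 58/(6(6m + 1)).
Since 6m + 1 ≥ 6m for m ≥ 1, this is ≤ 58/(6·6m) = (29/18)/m.
So |(8m + 11)/(6m + 1) − (4/3)| < ε whenever m > (29/18)/ε.
Take M = (29/18)/ε. If m > M then |(8m + 11)/(6m + 1) − (4/3)| ≤ (29/18)/m < ε.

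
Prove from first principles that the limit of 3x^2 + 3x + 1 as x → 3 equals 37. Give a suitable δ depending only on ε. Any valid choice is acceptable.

Fix ε > 0. We want δ > 0 such that 0 < |x − 3| < δ implies |(3x^2 + 3x + 1) − 37| < ε.
(3x^2 + 3x + 1) − 37 = 3x^2 + 3x - 36 = (x − 3)(3x + 12).
So |(3x^2 + 3x + 1) − 37| = |x − 3|·|3x + 12|.
Require δ ≤ 1. Then |x − 3| < 1 gives |x| < 4, and by the triangle inequality |3x + 12| ≤ 3·4 + 12 = 24.
Hence |(3x^2 + 3x + 1) − 37| ≤ 24|x − 3| < ε provided |x − 3| < ε/24.
Choosing δ = min(1, ε/24) ensures both conditions, hence |(3x^2 + 3x + 1) − 37| < ε.

δ = min(1, ε/24)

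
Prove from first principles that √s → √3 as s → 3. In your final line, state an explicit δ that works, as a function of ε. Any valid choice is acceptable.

δ = min(3, √3·ε)

Let ε > 0. We want δ > 0 such that 0 < |s − 3| < δ implies |√s − √3| < ε.
Rationalise: √s − √3 = (s − 3)/(√s + √3), so |√s − √3| = |s − 3|/(√s + √3).
Restrict δ ≤ 3 so that |s − 3| < 3 forces s > 0, and then √s + √3 > √3.
Hence |√s − √3| < |s − 3|/√3, which is < ε once |s − 3| < √3·ε.
Take δ = min(3, √3·ε). If 0 < |s − 3| < δ then s > 0 and |√s − √3| < |s − 3|/√3 < ε.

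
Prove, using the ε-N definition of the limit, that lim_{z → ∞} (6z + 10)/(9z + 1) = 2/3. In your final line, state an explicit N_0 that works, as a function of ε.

N_0 = (28/27)/ε

Fix ε > 0. We seek N_0 > 0 such that z > N_0 implies |(6z + 10)/(9z + 1) − (2/3)| < ε.
(6z + 10)/(9z + 1) − (2/3) = (9(6z + 10) − 6(9z + 1)) / (9(9z + 1)) = 84/(9(9z + 1)).
For z > 0 we have 9z + 1 > 9z, so |(6z + 10)/(9z + 1) − (2/3)| = 84/(9(9z + 1)) < 84/(9·9z) = (28/27)/z.
Thus |(6z + 10)/(9z + 1) − (2/3)| < ε whenever z > (28/27)/ε.
Take N_0 = (28/27)/ε. If z > N_0 then |(6z + 10)/(9z + 1) − (2/3)| < (28/27)/z < ε.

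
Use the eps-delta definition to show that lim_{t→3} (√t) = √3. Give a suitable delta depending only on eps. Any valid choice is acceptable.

delta = min(3, √3·eps)

Fix eps > 0. We want delta > 0 such that 0 < |t − 3| < delta implies |√t − √3| < eps.
Rationalise: √t − √3 = (t − 3)/(√t + √3), so |√t − √3| = |t − 3|/(√t + √3).
Restrict delta ≤ 3 so that |t − 3| < 3 forces t > 0, and then √t + √3 > √3.
Hence |√t − √3| < |t − 3|/√3, which is < eps once |t − 3| < √3·eps.
Take delta = min(3, √3·eps). If 0 < |t − 3| < delta then t > 0 and |√t − √3| < |t − 3|/√3 < eps.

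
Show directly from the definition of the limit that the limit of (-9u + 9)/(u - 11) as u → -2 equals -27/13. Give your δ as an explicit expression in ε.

δ = min(13/2, (169/180)ε)

Fix ε > 0. We want δ > 0 with 0 < |u + 2| < δ ⇒ |(-9u + 9)/(u - 11) + 27/13| < ε.
Combining over a common denominator, (-9u + 9)/(u - 11) + 27/13 = [(-9u + 9)·(-13) − 27·(u - 11)] / [(-13)·(u - 11)] = 90(u + 2) / ((-13)(u - 11)).
So |(-9u + 9)/(u - 11) + 27/13| = 90|u + 2| / (13·|u − 11|).
Require δ ≤ 13/2, so |u − 11| ≥ |-13| − |u + 2| > 13 − 13/2 = 13/2.
Hence |(-9u + 9)/(u - 11) + 27/13| < 90|u + 2|/(13·(13/2)) = (180/169)|u + 2|, which is < ε once |u + 2| < (169/180)ε.
Take δ = min(13/2, (169/180)ε). Then 0 < |u + 2| < δ forces both bounds, so |(-9u + 9)/(u - 11) + 27/13| < ε.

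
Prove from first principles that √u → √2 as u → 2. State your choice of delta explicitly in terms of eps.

delta = min(2, √2·eps)

Let eps > 0 be given. We want delta > 0 such that 0 < |u − 2| < delta implies |√u − √2| < eps.
Rationalise: √u − √2 = (u − 2)/(√u + √2), so |√u − √2| = |u − 2|/(√u + √2).
Restrict delta ≤ 2 so that |u − 2| < 2 forces u > 0, and then √u + √2 > √2.
Hence |√u − √2| < |u − 2|/√2, which is < eps once |u − 2| < √2·eps.
Take delta = min(2, √2·eps). If 0 < |u − 2| < delta then u > 0 and |√u − √2| < |u − 2|/√2 < eps.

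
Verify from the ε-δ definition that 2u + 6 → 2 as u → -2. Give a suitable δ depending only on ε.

Fix ε > 0. We need δ > 0 so that 0 < |u + 2| < δ implies |(2u + 6) − 2| < ε.
Since (2u + 6) − 2 = 2(u + 2), we have |(2u + 6) − 2| = 2|u + 2|.
So 2|u + 2| < ε exactly when |u + 2| < ε/2.
Take δ = ε/2. If 0 < |u + 2| < δ then |(2u + 6) − 2| = 2|u + 2| < 2·(ε/2) = ε.

δ = ε/2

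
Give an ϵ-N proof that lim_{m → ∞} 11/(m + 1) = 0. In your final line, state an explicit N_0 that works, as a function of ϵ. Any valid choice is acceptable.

Suppose ϵ > 0. For m ≥ 1, |11/(m + 1) − 0| = 11/(m + 1) ≤ 11/m.
We need 11/m < ϵ, i.e. m > 11/ϵ.
Take N_0 = 11/ϵ. If m > N_0 then |11/(m + 1)| ≤ 11/m < ϵ.

N_0 = 11/ϵ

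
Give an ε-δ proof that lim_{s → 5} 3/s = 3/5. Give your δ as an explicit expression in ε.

Suppose ε > 0. We seek δ > 0 such that 0 < |s − 5| < δ implies |3/s − (3/5)| < ε.
|3/s − (3/5)| = 3·|5 − s|/(5·|s|) = 3|s − 5|/(5|s|).
Restrict δ ≤ 5/2. Then |s − 5| < 5/2 gives |s| > 5/2, so 5|s| > 25/2.
Then |3/s − (3/5)| < 3|s − 5|/(25/2), which is < ε when |s − 5| < (25/6)ε.
Take δ = min(5/2, (25/6)ε). Then 0 < |s − 5| < δ gives both |s − 5| < 5/2 and |s − 5| < (25/6)ε, so |3/s − (3/5)| < ε.

δ = min(5/2, (25/6)ε)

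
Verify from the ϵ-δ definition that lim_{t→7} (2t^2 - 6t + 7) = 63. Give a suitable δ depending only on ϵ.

Fix ϵ > 0. We want δ > 0 such that 0 < |t − 7| < δ implies |(2t^2 - 6t + 7) − 63| < ϵ.
(2t^2 - 6t + 7) − 63 = 2t^2 - 6t - 56 = (t − 7)(2t + 8).
So |(2t^2 - 6t + 7) − 63| = |t − 7|·|2t + 8|.
Require δ ≤ 1. Then |t − 7| < 1 gives |t| < 8, and by the triangle inequality |2t + 8| ≤ 2·8 + 8 = 24.
Hence |(2t^2 - 6t + 7) − 63| ≤ 24|t − 7| < ϵ provided |t − 7| < ϵ/24.
Choosing δ = min(1, ϵ/24) ensures both conditions, hence |(2t^2 - 6t + 7) − 63| < ϵ.

δ = min(1, ϵ/24)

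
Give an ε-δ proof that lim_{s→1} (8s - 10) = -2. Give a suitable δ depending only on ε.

δ = ε/8

Let ε > 0. We need δ > 0 so that 0 < |s − 1| < δ implies |(8s - 10) + 2| < ε.
Since (8s - 10) + 2 = 8(s − 1), we have |(8s - 10) + 2| = 8|s − 1|.
Thus it suffices that |s − 1| < ε/8.
Choosing δ = ε/8 gives |(8s - 10) + 2| = 8|s − 1| < ε whenever |s − 1| < δ.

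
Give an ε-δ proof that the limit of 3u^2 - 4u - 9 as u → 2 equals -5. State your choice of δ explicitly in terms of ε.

δ = min(2, ε/14)

Suppose ε > 0. We want δ > 0 such that 0 < |u − 2| < δ implies |(3u^2 - 4u - 9) + 5| < ε.
(3u^2 - 4u - 9) + 5 = 3u^2 - 4u - 4 = (u − 2)(3u + 2).
So |(3u^2 - 4u - 9) + 5| = |u − 2|·|3u + 2|.
Assume first that |u − 2| < 2, so |u| < 4. Then |3u + 2| ≤ 3·4 + 2 = 14.
Hence |(3u^2 - 4u - 9) + 5| ≤ 14|u − 2| < ε provided |u − 2| < ε/14.
Take δ = min(2, ε/14). Then 0 < |u − 2| < δ gives both |u − 2| < 2 and |u − 2| < ε/14, so |(3u^2 - 4u - 9) + 5| < ε.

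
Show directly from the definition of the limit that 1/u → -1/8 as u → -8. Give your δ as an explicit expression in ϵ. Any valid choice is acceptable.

Let ϵ > 0 be given. We seek δ > 0 such that 0 < |u + 8| < δ implies |1/u + 1/8| < ϵ.
|1/u + 1/8| = |-8 − u|/(8·|u|) = |u + 8|/(8|u|).
Restrict δ ≤ 4. Then |u + 8| < 4 gives |u| > 4, so 8|u| > 32.
Then |1/u + 1/8| < |u + 8|/32, which is < ϵ when |u + 8| < 32ϵ.
Take δ = min(4, 32ϵ). Then 0 < |u + 8| < δ gives both |u + 8| < 4 and |u + 8| < 32ϵ, so |1/u + 1/8| < ϵ.

δ = min(4, 32ϵ)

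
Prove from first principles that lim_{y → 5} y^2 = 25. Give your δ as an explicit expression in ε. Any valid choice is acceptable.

δ = min(2, ε/12)

Fix ε > 0. We seek δ > 0 with 0 < |y − 5| < δ ⇒ |y^2 − 25| < ε.
Factor: y^2 − 25 = (y − 5)(y + 5), so |y^2 − 25| = |y − 5|·|y + 5|.
Restrict δ ≤ 2. Then |y − 5| < 2 gives |y| < 7, so by the triangle inequality |y + 5| ≤ 7 + 5 = 12.
Hence |y^2 − 25| ≤ 12|y − 5|, which is < ε once |y − 5| < ε/12.
Take δ = min(2, ε/12). If 0 < |y − 5| < δ then both bounds hold and |y^2 − 25| ≤ 12|y − 5| < 12·(ε/12) = ε.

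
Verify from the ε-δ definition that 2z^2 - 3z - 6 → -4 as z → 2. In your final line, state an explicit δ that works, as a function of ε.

δ = min(1, ε/7)

Suppose ε > 0. We want δ > 0 such that 0 < |z − 2| < δ implies |(2z^2 - 3z - 6) + 4| < ε.
(2z^2 - 3z - 6) + 4 = 2z^2 - 3z - 2 = (z − 2)(2z + 1).
So |(2z^2 - 3z - 6) + 4| = |z − 2|·|2z + 1|.
Assume first that |z − 2| < 1, so |z| < 3. Then |2z + 1| ≤ 2·3 + 1 = 7.
Hence |(2z^2 - 3z - 6) + 4| ≤ 7|z − 2| < ε provided |z − 2| < ε/7.
Take δ = min(1, ε/7). Then 0 < |z − 2| < δ gives both |z − 2| < 1 and |z − 2| < ε/7, so |(2z^2 - 3z - 6) + 4| < ε.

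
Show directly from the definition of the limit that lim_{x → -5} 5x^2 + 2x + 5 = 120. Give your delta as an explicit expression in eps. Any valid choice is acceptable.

Suppose eps > 0. We want delta > 0 such that 0 < |x + 5| < delta implies |(5x^2 + 2x + 5) − 120| < eps.
(5x^2 + 2x + 5) − 120 = 5x^2 + 2x - 115 = (x + 5)(5x - 23).
So |(5x^2 + 2x + 5) − 120| = |x + 5|·|5x - 23|.
Assume first that |x + 5| < 2, so |x| < 7. Then |5x - 23| ≤ 5·7 + 23 = 58.
Hence |(5x^2 + 2x + 5) − 120| ≤ 58|x + 5| < eps provided |x + 5| < eps/58.
Take delta = min(2, eps/58). Then 0 < |x + 5| < delta gives both |x + 5| < 2 and |x + 5| < eps/58, so |(5x^2 + 2x + 5) − 120| < eps.

delta = min(2, eps/58)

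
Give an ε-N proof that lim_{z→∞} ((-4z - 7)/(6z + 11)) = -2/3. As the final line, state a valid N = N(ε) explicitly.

Fix ε > 0. We seek N > 0 such that z > N implies |(-4z - 7)/(6z + 11) + 2/3| < ε.
(-4z - 7)/(6z + 11) + 2/3 = (6(-4z - 7) − (-4)(6z + 11)) / (6(6z + 11)) = 2/(6(6z + 11)).
For z > 0 we have 6z + 11 > 6z, so |(-4z - 7)/(6z + 11) + 2/3| = 2/(6(6z + 11)) < 2/(6·6z) = (1/18)/z.
Thus |(-4z - 7)/(6z + 11) + 2/3| < ε whenever z > (1/18)/ε.
Take N = (1/18)/ε. If z > N then |(-4z - 7)/(6z + 11) + 2/3| < (1/18)/z < ε.

N = (1/18)/ε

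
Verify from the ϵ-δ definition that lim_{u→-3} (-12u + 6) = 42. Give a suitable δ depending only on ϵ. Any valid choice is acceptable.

Let ϵ > 0 be given. We need δ > 0 so that 0 < |u + 3| < δ implies |(-12u + 6) − 42| < ϵ.
Since (-12u + 6) − 42 = -12(u + 3), we have |(-12u + 6) − 42| = 12|u + 3|.
So 12|u + 3| < ϵ exactly when |u + 3| < ϵ/12.
Take δ = ϵ/12. If 0 < |u + 3| < δ then |(-12u + 6) − 42| = 12|u + 3| < 12·(ϵ/12) = ϵ.

δ = ϵ/12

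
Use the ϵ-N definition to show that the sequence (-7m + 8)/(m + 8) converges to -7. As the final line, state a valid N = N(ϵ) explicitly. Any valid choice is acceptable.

Let ϵ > 0 be given. For m ≥ 1, |(-7m + 8)/(m + 8) + 7| = |64|/((m + 8)) = 64/((m + 8)).
Since m + 8 ≥ m for m ≥ 1, this is ≤ 64/(m) = 64/m.
So |(-7m + 8)/(m + 8) + 7| < ϵ whenever m > 64/ϵ.
Take N = 64/ϵ. If m > N then |(-7m + 8)/(m + 8) + 7| ≤ 64/m < ϵ.

N = 64/ϵ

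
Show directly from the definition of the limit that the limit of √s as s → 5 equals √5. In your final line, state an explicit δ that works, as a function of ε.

δ = min(5, √5·ε)

Let ε > 0 be given. We want δ > 0 such that 0 < |s − 5| < δ implies |√s − √5| < ε.
Multiplying by the conjugate, |√s − √5| = |s − 5|/(√s + √5).
Restrict δ ≤ 5 so that |s − 5| < 5 forces s > 0, and then √s + √5 > √5.
Hence |√s − √5| < |s − 5|/√5, which is < ε once |s − 5| < √5·ε.
Take δ = min(5, √5·ε). If 0 < |s − 5| < δ then s > 0 and |√s − √5| < |s − 5|/√5 < ε.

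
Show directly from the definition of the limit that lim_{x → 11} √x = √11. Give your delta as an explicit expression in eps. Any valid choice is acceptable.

delta = min(11, √11·eps)

Suppose eps > 0. We want delta > 0 such that 0 < |x − 11| < delta implies |√x − √11| < eps.
Rationalise: √x − √11 = (x − 11)/(√x + √11), so |√x − √11| = |x − 11|/(√x + √11).
Restrict delta ≤ 11 so that |x − 11| < 11 forces x > 0, and then √x + √11 > √11.
Hence |√x − √11| < |x − 11|/√11, which is < eps once |x − 11| < √11·eps.
Take delta = min(11, √11·eps). If 0 < |x − 11| < delta then x > 0 and |√x − √11| < |x − 11|/√11 < eps.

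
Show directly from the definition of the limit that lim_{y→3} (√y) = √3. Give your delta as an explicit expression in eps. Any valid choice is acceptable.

Let eps > 0 be given. We want delta > 0 such that 0 < |y − 3| < delta implies |√y − √3| < eps.
Rationalise: √y − √3 = (y − 3)/(√y + √3), so |√y − √3| = |y − 3|/(√y + √3).
Restrict delta ≤ 3 so that |y − 3| < 3 forces y > 0, and then √y + √3 > √3.
Hence |√y − √3| < |y − 3|/√3, which is < eps once |y − 3| < √3·eps.
Take delta = min(3, √3·eps). If 0 < |y − 3| < delta then y > 0 and |√y − √3| < |y − 3|/√3 < eps.

delta = min(3, √3·eps)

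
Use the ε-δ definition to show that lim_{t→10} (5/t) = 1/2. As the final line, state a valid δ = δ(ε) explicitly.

δ = min(5, 10ε)

Let ε > 0 be given. We seek δ > 0 such that 0 < |t − 10| < δ implies |5/t − (1/2)| < ε.
|5/t − (1/2)| = 5·|10 − t|/(10·|t|) = 5|t − 10|/(10|t|).
Restrict δ ≤ 5. Then |t − 10| < 5 gives |t| > 5, so 10|t| > 50.
Then |5/t − (1/2)| < 5|t − 10|/50, which is < ε when |t − 10| < 10ε.
Take δ = min(5, 10ε). Then 0 < |t − 10| < δ gives both |t − 10| < 5 and |t − 10| < 10ε, so |5/t − (1/2)| < ε.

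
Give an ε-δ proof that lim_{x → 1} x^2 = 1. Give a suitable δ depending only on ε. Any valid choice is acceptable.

δ = min(1, ε/3)

Fix ε > 0. We seek δ > 0 with 0 < |x − 1| < δ ⇒ |x^2 − 1| < ε.
Factor: x^2 − 1 = (x − 1)(x + 1), so |x^2 − 1| = |x − 1|·|x + 1|.
Restrict δ ≤ 1. Then |x − 1| < 1 gives |x| < 2, so by the triangle inequality |x + 1| ≤ 2 + 1 = 3.
Hence |x^2 − 1| ≤ 3|x − 1|, which is < ε once |x − 1| < ε/3.
Take δ = min(1, ε/3). If 0 < |x − 1| < δ then both bounds hold and |x^2 − 1| ≤ 3|x − 1| < 3·(ε/3) = ε.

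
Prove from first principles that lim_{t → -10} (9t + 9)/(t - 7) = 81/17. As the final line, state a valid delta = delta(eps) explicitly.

Let eps > 0. We want delta > 0 with 0 < |t + 10| < delta ⇒ |(9t + 9)/(t - 7) − (81/17)| < eps.
Combining over a common denominator, (9t + 9)/(t - 7) − (81/17) = [(9t + 9)·(-17) − (-81)·(t - 7)] / [(-17)·(t - 7)] = -72(t + 10) / ((-17)(t - 7)).
So |(9t + 9)/(t - 7) − (81/17)| = 72|t + 10| / (17·|t − 7|).
Restrict delta ≤ 17/2. Then |t + 10| < 17/2 gives |t − 7| = |(t + 10) + (-17)| ≥ 17 − 17/2 = 17/2.
Hence |(9t + 9)/(t - 7) − (81/17)| < 72|t + 10|/(17·(17/2)) = (144/289)|t + 10|, which is < eps once |t + 10| < (289/144)eps.
Take delta = min(17/2, (289/144)eps). Then 0 < |t + 10| < delta forces both bounds, so |(9t + 9)/(t - 7) − (81/17)| < eps.

delta = min(17/2, (289/144)eps)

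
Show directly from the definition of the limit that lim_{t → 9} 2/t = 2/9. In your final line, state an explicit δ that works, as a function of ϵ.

Fix ϵ > 0. We seek δ > 0 such that 0 < |t − 9| < δ implies |2/t − (2/9)| < ϵ.
|2/t − (2/9)| = 2·|9 − t|/(9·|t|) = 2|t − 9|/(9|t|).
Restrict δ ≤ 9/2. Then |t − 9| < 9/2 gives |t| > 9/2, so 9|t| > 81/2.
Then |2/t − (2/9)| < 2|t − 9|/(81/2), which is < ϵ when |t − 9| < (81/4)ϵ.
Take δ = min(9/2, (81/4)ϵ). Then 0 < |t − 9| < δ gives both |t − 9| < 9/2 and |t − 9| < (81/4)ϵ, so |2/t − (2/9)| < ϵ.

δ = min(9/2, (81/4)ϵ)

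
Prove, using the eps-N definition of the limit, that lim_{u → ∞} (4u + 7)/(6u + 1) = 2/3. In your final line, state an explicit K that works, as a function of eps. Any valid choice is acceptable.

Let eps > 0 be given. We seek K > 0 such that u > K implies |(4u + 7)/(6u + 1) − (2/3)| < eps.
(4u + 7)/(6u + 1) − (2/3) = (6(4u + 7) − 4(6u + 1)) / (6(6u + 1)) = 38/(6(6u + 1)).
For u > 0 we have 6u + 1 > 6u, so |(4u + 7)/(6u + 1) − (2/3)| = 38/(6(6u + 1)) < 38/(6·6u) = (19/18)/u.
Thus |(4u + 7)/(6u + 1) − (2/3)| < eps whenever u > (19/18)/eps.
Take K = (19/18)/eps. If u > K then |(4u + 7)/(6u + 1) − (2/3)| < (19/18)/u < eps.

K = (19/18)/eps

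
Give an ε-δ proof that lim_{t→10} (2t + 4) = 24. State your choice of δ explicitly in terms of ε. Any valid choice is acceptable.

δ = ε/2

Fix ε > 0. We need δ > 0 so that 0 < |t − 10| < δ implies |(2t + 4) − 24| < ε.
Since (2t + 4) − 24 = 2(t − 10), we have |(2t + 4) − 24| = 2|t − 10|.
Thus it suffices that |t − 10| < ε/2.
Choosing δ = ε/2 gives |(2t + 4) − 24| = 2|t − 10| < ε whenever |t − 10| < δ.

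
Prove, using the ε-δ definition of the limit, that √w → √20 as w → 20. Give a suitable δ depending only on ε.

Let ε > 0. We want δ > 0 such that 0 < |w − 20| < δ implies |√w − √20| < ε.
Rationalise: √w − √20 = (w − 20)/(√w + √20), so |√w − √20| = |w − 20|/(√w + √20).
Restrict δ ≤ 20 so that |w − 20| < 20 forces w > 0, and then √w + √20 > √20.
Hence |√w − √20| < |w − 20|/√20, which is < ε once |w − 20| < √20·ε.
Take δ = min(20, √20·ε). If 0 < |w − 20| < δ then w > 0 and |√w − √20| < |w − 20|/√20 < ε.

δ = min(20, √20·ε)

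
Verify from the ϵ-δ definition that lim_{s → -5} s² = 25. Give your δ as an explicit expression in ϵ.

Let ϵ > 0 be given. We seek δ > 0 with 0 < |s + 5| < δ ⇒ |s² − 25| < ϵ.
Factor: s² − 25 = (s + 5)(s - 5), so |s² − 25| = |s + 5|·|s - 5|.
Restrict δ ≤ 1. Then |s + 5| < 1 gives |s| < 6, so by the triangle inequality |s - 5| ≤ 6 + 5 = 11.
Hence |s² − 25| ≤ 11|s + 5|, which is < ϵ once |s + 5| < ϵ/11.
Take δ = min(1, ϵ/11). If 0 < |s + 5| < δ then both bounds hold and |s² − 25| ≤ 11|s + 5| < 11·(ϵ/11) = ϵ.

δ = min(1, ϵ/11)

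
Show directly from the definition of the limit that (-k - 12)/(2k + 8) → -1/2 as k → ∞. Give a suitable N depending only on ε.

N = 4/ε

Fix ε > 0. For k ≥ 1, |(-k - 12)/(2k + 8) + 1/2| = |-16|/(2(2k + 8)) = 16/(2(2k + 8)).
Since 2k + 8 ≥ 2k for k ≥ 1, this is ≤ 16/(2·2k) = 4/k.
So |(-k - 12)/(2k + 8) + 1/2| < ε whenever k > 4/ε.
Take N = 4/ε. If k > N then |(-k - 12)/(2k + 8) + 1/2| ≤ 4/k < ε.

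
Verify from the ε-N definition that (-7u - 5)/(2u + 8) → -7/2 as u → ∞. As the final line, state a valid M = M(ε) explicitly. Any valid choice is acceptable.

M = (23/2)/ε

Suppose ε > 0. We seek M > 0 such that u > M implies |(-7u - 5)/(2u + 8) + 7/2| < ε.
(-7u - 5)/(2u + 8) + 7/2 = (2(-7u - 5) − (-7)(2u + 8)) / (2(2u + 8)) = 46/(2(2u + 8)).
For u > 0 we have 2u + 8 > 2u, so |(-7u - 5)/(2u + 8) + 7/2| = 46/(2(2u + 8)) < 46/(2·2u) = (23/2)/u.
Thus |(-7u - 5)/(2u + 8) + 7/2| < ε whenever u > (23/2)/ε.
Take M = (23/2)/ε. If u > M then |(-7u - 5)/(2u + 8) + 7/2| < (23/2)/u < ε.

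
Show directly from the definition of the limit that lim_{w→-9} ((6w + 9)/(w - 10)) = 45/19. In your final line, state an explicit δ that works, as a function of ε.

δ = min(19/2, (361/138)ε)

Fix ε > 0. We want δ > 0 with 0 < |w + 9| < δ ⇒ |(6w + 9)/(w - 10) − (45/19)| < ε.
Combining over a common denominator, (6w + 9)/(w - 10) − (45/19) = [(6w + 9)·(-19) − (-45)·(w - 10)] / [(-19)·(w - 10)] = -69(w + 9) / ((-19)(w - 10)).
So |(6w + 9)/(w - 10) − (45/19)| = 69|w + 9| / (19·|w − 10|).
Require δ ≤ 19/2, so |w − 10| ≥ |-19| − |w + 9| > 19 − 19/2 = 19/2.
Hence |(6w + 9)/(w - 10) − (45/19)| < 69|w + 9|/(19·(19/2)) = (138/361)|w + 9|, which is < ε once |w + 9| < (361/138)ε.
Take δ = min(19/2, (361/138)ε). Then 0 < |w + 9| < δ forces both bounds, so |(6w + 9)/(w - 10) − (45/19)| < ε.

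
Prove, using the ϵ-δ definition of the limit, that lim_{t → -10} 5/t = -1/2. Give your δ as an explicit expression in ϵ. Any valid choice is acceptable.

δ = min(5, 10ϵ)

Fix ϵ > 0. We seek δ > 0 such that 0 < |t + 10| < δ implies |5/t + 1/2| < ϵ.
|5/t + 1/2| = 5·|-10 − t|/(10·|t|) = 5|t + 10|/(10|t|).
Restrict δ ≤ 5. Then |t + 10| < 5 gives |t| > 5, so 10|t| > 50.
Then |5/t + 1/2| < 5|t + 10|/50, which is < ϵ when |t + 10| < 10ϵ.
Take δ = min(5, 10ϵ). Then 0 < |t + 10| < δ gives both |t + 10| < 5 and |t + 10| < 10ϵ, so |5/t + 1/2| < ϵ.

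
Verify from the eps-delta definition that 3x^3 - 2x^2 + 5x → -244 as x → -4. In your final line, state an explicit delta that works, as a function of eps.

delta = min(2, eps/253)

Fix eps > 0. We want delta > 0 such that 0 < |x + 4| < delta implies |(3x^3 - 2x^2 + 5x) + 244| < eps.
(3x^3 - 2x^2 + 5x) + 244 = 3x^3 - 2x^2 + 5x + 244 = (x + 4)(3x^2 - 14x + 61).
So |(3x^3 - 2x^2 + 5x) + 244| = |x + 4|·|3x^2 - 14x + 61|.
Require delta ≤ 2. Then |x + 4| < 2 gives |x| < 6, and by the triangle inequality |3x^2 - 14x + 61| ≤ 3·6^2 + 14·6 + 61 = 253.
Hence |(3x^3 - 2x^2 + 5x) + 244| ≤ 253|x + 4| < eps provided |x + 4| < eps/253.
Take delta = min(2, eps/253). Then 0 < |x + 4| < delta gives both |x + 4| < 2 and |x + 4| < eps/253, so |(3x^3 - 2x^2 + 5x) + 244| < eps.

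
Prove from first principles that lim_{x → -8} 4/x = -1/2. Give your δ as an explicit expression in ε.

δ = min(4, 8ε)

Suppose ε > 0. We seek δ > 0 such that 0 < |x + 8| < δ implies |4/x + 1/2| < ε.
|4/x + 1/2| = 4·|-8 − x|/(8·|x|) = 4|x + 8|/(8|x|).
Restrict δ ≤ 4. Then |x + 8| < 4 gives |x| > 4, so 8|x| > 32.
Then |4/x + 1/2| < 4|x + 8|/32, which is < ε when |x + 8| < 8ε.
Take δ = min(4, 8ε). Then 0 < |x + 8| < δ gives both |x + 8| < 4 and |x + 8| < 8ε, so |4/x + 1/2| < ε.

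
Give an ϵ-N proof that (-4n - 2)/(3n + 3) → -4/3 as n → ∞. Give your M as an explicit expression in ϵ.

Suppose ϵ > 0. For n ≥ 1, |(-4n - 2)/(3n + 3) + 4/3| = |6|/(3(3n + 3)) = 6/(3(3n + 3)).
Since 3n + 3 ≥ 3n for n ≥ 1, this is ≤ 6/(3·3n) = (2/3)/n.
So |(-4n - 2)/(3n + 3) + 4/3| < ϵ whenever n > (2/3)/ϵ.
Take M = (2/3)/ϵ. If n > M then |(-4n - 2)/(3n + 3) + 4/3| ≤ (2/3)/n < ϵ.

M = (2/3)/ϵ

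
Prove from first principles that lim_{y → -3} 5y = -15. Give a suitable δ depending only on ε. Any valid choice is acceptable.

δ = ε/5

Let ε > 0. We need δ > 0 so that 0 < |y + 3| < δ implies |(5y) + 15| < ε.
|(5y) + 15| = |5y + 15| = 5|y + 3|.
So 5|y + 3| < ε exactly when |y + 3| < ε/5.
Take δ = ε/5. If 0 < |y + 3| < δ then |(5y) + 15| = 5|y + 3| < 5·(ε/5) = ε.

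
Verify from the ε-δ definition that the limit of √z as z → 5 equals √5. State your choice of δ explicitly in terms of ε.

δ = min(5, √5·ε)

Suppose ε > 0. We want δ > 0 such that 0 < |z − 5| < δ implies |√z − √5| < ε.
Multiplying by the conjugate, |√z − √5| = |z − 5|/(√z + √5).
Restrict δ ≤ 5 so that |z − 5| < 5 forces z > 0, and then √z + √5 > √5.
Hence |√z − √5| < |z − 5|/√5, which is < ε once |z − 5| < √5·ε.
Take δ = min(5, √5·ε). If 0 < |z − 5| < δ then z > 0 and |√z − √5| < |z − 5|/√5 < ε.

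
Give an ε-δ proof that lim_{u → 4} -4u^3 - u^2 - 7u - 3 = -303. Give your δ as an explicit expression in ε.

Suppose ε > 0. We want δ > 0 such that 0 < |u − 4| < δ implies |(-4u^3 - u^2 - 7u - 3) + 303| < ε.
(-4u^3 - u^2 - 7u - 3) + 303 = -4u^3 - u^2 - 7u + 300 = (u − 4)(-4u^2 - 17u - 75).
So |(-4u^3 - u^2 - 7u - 3) + 303| = |u − 4|·|-4u^2 - 17u - 75|.
Assume first that |u − 4| < 1, so |u| < 5. Then |-4u^2 - 17u - 75| ≤ 4·5^2 + 17·5 + 75 = 260.
Hence |(-4u^3 - u^2 - 7u - 3) + 303| ≤ 260|u − 4| < ε provided |u − 4| < ε/260.
Take δ = min(1, ε/260). Then 0 < |u − 4| < δ gives both |u − 4| < 1 and |u − 4| < ε/260, so |(-4u^3 - u^2 - 7u - 3) + 303| < ε.

δ = min(1, ε/260)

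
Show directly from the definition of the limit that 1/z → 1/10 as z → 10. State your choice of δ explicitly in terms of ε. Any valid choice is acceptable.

δ = min(5, 50ε)

Fix ε > 0. We seek δ > 0 such that 0 < |z − 10| < δ implies |1/z − (1/10)| < ε.
|1/z − (1/10)| = |10 − z|/(10·|z|) = |z − 10|/(10|z|).
Require δ ≤ 5 so that |z| > 10 − 5 = 5, hence 10|z| > 50.
Then |1/z − (1/10)| < |z − 10|/50, which is < ε when |z − 10| < 50ε.
Take δ = min(5, 50ε). Then 0 < |z − 10| < δ gives both |z − 10| < 5 and |z − 10| < 50ε, so |1/z − (1/10)| < ε.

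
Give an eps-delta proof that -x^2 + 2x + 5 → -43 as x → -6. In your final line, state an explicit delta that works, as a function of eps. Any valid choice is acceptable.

Let eps > 0 be given. We want delta > 0 such that 0 < |x + 6| < delta implies |(-x^2 + 2x + 5) + 43| < eps.
(-x^2 + 2x + 5) + 43 = -x^2 + 2x + 48 = (x + 6)(-x + 8).
So |(-x^2 + 2x + 5) + 43| = |x + 6|·|-x + 8|.
Assume first that |x + 6| < 1, so |x| < 7. Then |-x + 8| ≤ 7 + 8 = 15.
Hence |(-x^2 + 2x + 5) + 43| ≤ 15|x + 6| < eps provided |x + 6| < eps/15.
Choosing delta = min(1, eps/15) ensures both conditions, hence |(-x^2 + 2x + 5) + 43| < eps.

delta = min(1, eps/15)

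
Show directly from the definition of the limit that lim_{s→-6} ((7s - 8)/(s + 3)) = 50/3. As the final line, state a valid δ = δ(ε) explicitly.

δ = min(3/2, (9/58)ε)

Let ε > 0. We want δ > 0 with 0 < |s + 6| < δ ⇒ |(7s - 8)/(s + 3) − (50/3)| < ε.
Combining over a common denominator, (7s - 8)/(s + 3) − (50/3) = [(7s - 8)·(-3) − (-50)·(s + 3)] / [(-3)·(s + 3)] = 29(s + 6) / ((-3)(s + 3)).
So |(7s - 8)/(s + 3) − (50/3)| = 29|s + 6| / (3·|s + 3|).
Require δ ≤ 3/2, so |s + 3| ≥ |-3| − |s + 6| > 3 − 3/2 = 3/2.
Hence |(7s - 8)/(s + 3) − (50/3)| < 29|s + 6|/(3·(3/2)) = (58/9)|s + 6|, which is < ε once |s + 6| < (9/58)ε.
Take δ = min(3/2, (9/58)ε). Then 0 < |s + 6| < δ forces both bounds, so |(7s - 8)/(s + 3) − (50/3)| < ε.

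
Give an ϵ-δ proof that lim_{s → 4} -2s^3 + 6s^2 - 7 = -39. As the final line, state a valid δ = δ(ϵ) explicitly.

δ = min(2, ϵ/92)

Fix ϵ > 0. We want δ > 0 such that 0 < |s − 4| < δ implies |(-2s^3 + 6s^2 - 7) + 39| < ϵ.
(-2s^3 + 6s^2 - 7) + 39 = -2s^3 + 6s^2 + 32 = (s − 4)(-2s^2 - 2s - 8).
So |(-2s^3 + 6s^2 - 7) + 39| = |s − 4|·|-2s^2 - 2s - 8|.
Assume first that |s − 4| < 2, so |s| < 6. Then |-2s^2 - 2s - 8| ≤ 2·6^2 + 2·6 + 8 = 92.
Hence |(-2s^3 + 6s^2 - 7) + 39| ≤ 92|s − 4| < ϵ provided |s − 4| < ϵ/92.
Choosing δ = min(2, ϵ/92) ensures both conditions, hence |(-2s^3 + 6s^2 - 7) + 39| < ϵ.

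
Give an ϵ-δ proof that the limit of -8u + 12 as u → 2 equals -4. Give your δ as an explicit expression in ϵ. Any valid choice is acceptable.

Suppose ϵ > 0. We need δ > 0 so that 0 < |u − 2| < δ implies |(-8u + 12) + 4| < ϵ.
Since (-8u + 12) + 4 = -8(u − 2), we have |(-8u + 12) + 4| = 8|u − 2|.
So 8|u − 2| < ϵ exactly when |u − 2| < ϵ/8.
Take δ = ϵ/8. If 0 < |u − 2| < δ then |(-8u + 12) + 4| = 8|u − 2| < 8·(ϵ/8) = ϵ.

δ = ϵ/8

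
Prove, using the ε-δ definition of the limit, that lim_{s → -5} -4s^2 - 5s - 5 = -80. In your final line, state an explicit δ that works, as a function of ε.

Let ε > 0 be given. We want δ > 0 such that 0 < |s + 5| < δ implies |(-4s^2 - 5s - 5) + 80| < ε.
(-4s^2 - 5s - 5) + 80 = -4s^2 - 5s + 75 = (s + 5)(-4s + 15).
So |(-4s^2 - 5s - 5) + 80| = |s + 5|·|-4s + 15|.
Assume first that |s + 5| < 1, so |s| < 6. Then |-4s + 15| ≤ 4·6 + 15 = 39.
Hence |(-4s^2 - 5s - 5) + 80| ≤ 39|s + 5| < ε provided |s + 5| < ε/39.
Take δ = min(1, ε/39). Then 0 < |s + 5| < δ gives both |s + 5| < 1 and |s + 5| < ε/39, so |(-4s^2 - 5s - 5) + 80| < ε.

δ = min(1, ε/39)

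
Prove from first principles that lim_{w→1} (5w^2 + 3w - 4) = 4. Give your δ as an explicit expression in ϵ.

δ = min(1, ϵ/18)

Fix ϵ > 0. We want δ > 0 such that 0 < |w − 1| < δ implies |(5w^2 + 3w - 4) − 4| < ϵ.
(5w^2 + 3w - 4) − 4 = 5w^2 + 3w - 8 = (w − 1)(5w + 8).
So |(5w^2 + 3w - 4) − 4| = |w − 1|·|5w + 8|.
Assume first that |w − 1| < 1, so |w| < 2. Then |5w + 8| ≤ 5·2 + 8 = 18.
Hence |(5w^2 + 3w - 4) − 4| ≤ 18|w − 1| < ϵ provided |w − 1| < ϵ/18.
Take δ = min(1, ϵ/18). Then 0 < |w − 1| < δ gives both |w − 1| < 1 and |w − 1| < ϵ/18, so |(5w^2 + 3w - 4) − 4| < ϵ.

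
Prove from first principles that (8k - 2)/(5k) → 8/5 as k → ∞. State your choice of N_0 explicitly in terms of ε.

N_0 = (2/5)/ε

Let ε > 0 be given. For k ≥ 1, |(8k - 2)/(5k) − (8/5)| = |-10|/(5(5k)) = 10/(5(5k)).
Since 5k ≥ 5k for k ≥ 1, this is ≤ 10/(5·5k) = (2/5)/k.
So |(8k - 2)/(5k) − (8/5)| < ε whenever k > (2/5)/ε.
Take N_0 = (2/5)/ε. If k > N_0 then |(8k - 2)/(5k) − (8/5)| ≤ (2/5)/k < ε.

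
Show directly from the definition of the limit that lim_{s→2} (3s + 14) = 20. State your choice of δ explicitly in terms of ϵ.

Fix ϵ > 0. We need δ > 0 so that 0 < |s − 2| < δ implies |(3s + 14) − 20| < ϵ.
|(3s + 14) − 20| = |3s - 6| = 3|s − 2|.
Thus it suffices that |s − 2| < ϵ/3.
Choosing δ = ϵ/3 gives |(3s + 14) − 20| = 3|s − 2| < ϵ whenever |s − 2| < δ.

δ = ϵ/3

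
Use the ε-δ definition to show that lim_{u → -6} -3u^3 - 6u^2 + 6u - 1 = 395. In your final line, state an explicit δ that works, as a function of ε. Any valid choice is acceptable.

δ = min(1, ε/297)

Let ε > 0. We want δ > 0 such that 0 < |u + 6| < δ implies |(-3u^3 - 6u^2 + 6u - 1) − 395| < ε.
(-3u^3 - 6u^2 + 6u - 1) − 395 = -3u^3 - 6u^2 + 6u - 396 = (u + 6)(-3u^2 + 12u - 66).
So |(-3u^3 - 6u^2 + 6u - 1) − 395| = |u + 6|·|-3u^2 + 12u - 66|.
Assume first that |u + 6| < 1, so |u| < 7. Then |-3u^2 + 12u - 66| ≤ 3·7^2 + 12·7 + 66 = 297.
Hence |(-3u^3 - 6u^2 + 6u - 1) − 395| ≤ 297|u + 6| < ε provided |u + 6| < ε/297.
Choosing δ = min(1, ε/297) ensures both conditions, hence |(-3u^3 - 6u^2 + 6u - 1) − 395| < ε.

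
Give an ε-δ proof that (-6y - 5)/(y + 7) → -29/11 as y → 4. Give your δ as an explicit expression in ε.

δ = min(11/2, (121/74)ε)

Suppose ε > 0. We want δ > 0 with 0 < |y − 4| < δ ⇒ |(-6y - 5)/(y + 7) + 29/11| < ε.
Combining over a common denominator, (-6y - 5)/(y + 7) + 29/11 = [(-6y - 5)·11 − (-29)·(y + 7)] / [11·(y + 7)] = -37(y − 4) / (11(y + 7)).
So |(-6y - 5)/(y + 7) + 29/11| = 37|y − 4| / (11·|y + 7|).
Require δ ≤ 11/2, so |y + 7| ≥ |11| − |y − 4| > 11 − 11/2 = 11/2.
Hence |(-6y - 5)/(y + 7) + 29/11| < 37|y − 4|/(11·(11/2)) = (74/121)|y − 4|, which is < ε once |y − 4| < (121/74)ε.
Take δ = min(11/2, (121/74)ε). Then 0 < |y − 4| < δ forces both bounds, so |(-6y - 5)/(y + 7) + 29/11| < ε.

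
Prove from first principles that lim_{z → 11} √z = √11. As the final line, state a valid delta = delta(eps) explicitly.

delta = min(11, √11·eps)

Let eps > 0. We want delta > 0 such that 0 < |z − 11| < delta implies |√z − √11| < eps.
Rationalise: √z − √11 = (z − 11)/(√z + √11), so |√z − √11| = |z − 11|/(√z + √11).
Restrict delta ≤ 11 so that |z − 11| < 11 forces z > 0, and then √z + √11 > √11.
Hence |√z − √11| < |z − 11|/√11, which is < eps once |z − 11| < √11·eps.
Take delta = min(11, √11·eps). If 0 < |z − 11| < delta then z > 0 and |√z − √11| < |z − 11|/√11 < eps.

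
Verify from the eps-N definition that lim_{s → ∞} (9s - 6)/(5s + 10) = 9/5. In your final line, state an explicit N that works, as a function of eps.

Let eps > 0 be given. We seek N > 0 such that s > N implies |(9s - 6)/(5s + 10) − (9/5)| < eps.
(9s - 6)/(5s + 10) − (9/5) = (5(9s - 6) − 9(5s + 10)) / (5(5s + 10)) = -120/(5(5s + 10)).
For s > 0 we have 5s + 10 > 5s, so |(9s - 6)/(5s + 10) − (9/5)| = 120/(5(5s + 10)) < 120/(5·5s) = (24/5)/s.
Thus |(9s - 6)/(5s + 10) − (9/5)| < eps whenever s > (24/5)/eps.
Take N = (24/5)/eps. If s > N then |(9s - 6)/(5s + 10) − (9/5)| < (24/5)/s < eps.

N = (24/5)/eps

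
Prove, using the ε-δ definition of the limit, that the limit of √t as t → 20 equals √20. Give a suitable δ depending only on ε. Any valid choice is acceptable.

δ = min(20, √20·ε)

Let ε > 0. We want δ > 0 such that 0 < |t − 20| < δ implies |√t − √20| < ε.
Rationalise: √t − √20 = (t − 20)/(√t + √20), so |√t − √20| = |t − 20|/(√t + √20).
Restrict δ ≤ 20 so that |t − 20| < 20 forces t > 0, and then √t + √20 > √20.
Hence |√t − √20| < |t − 20|/√20, which is < ε once |t − 20| < √20·ε.
Take δ = min(20, √20·ε). If 0 < |t − 20| < δ then t > 0 and |√t − √20| < |t − 20|/√20 < ε.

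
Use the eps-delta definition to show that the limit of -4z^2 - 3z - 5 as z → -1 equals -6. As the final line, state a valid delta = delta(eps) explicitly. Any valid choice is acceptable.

delta = min(1, eps/9)

Let eps > 0 be given. We want delta > 0 such that 0 < |z + 1| < delta implies |(-4z^2 - 3z - 5) + 6| < eps.
(-4z^2 - 3z - 5) + 6 = -4z^2 - 3z + 1 = (z + 1)(-4z + 1).
So |(-4z^2 - 3z - 5) + 6| = |z + 1|·|-4z + 1|.
Require delta ≤ 1. Then |z + 1| < 1 gives |z| < 2, and by the triangle inequality |-4z + 1| ≤ 4·2 + 1 = 9.
Hence |(-4z^2 - 3z - 5) + 6| ≤ 9|z + 1| < eps provided |z + 1| < eps/9.
Choosing delta = min(1, eps/9) ensures both conditions, hence |(-4z^2 - 3z - 5) + 6| < eps.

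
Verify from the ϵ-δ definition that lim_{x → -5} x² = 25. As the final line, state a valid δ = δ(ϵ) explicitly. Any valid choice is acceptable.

δ = min(2, ϵ/12)

Suppose ϵ > 0. We seek δ > 0 with 0 < |x + 5| < δ ⇒ |x² − 25| < ϵ.
Factor: x² − 25 = (x + 5)(x - 5), so |x² − 25| = |x + 5|·|x - 5|.
Restrict δ ≤ 2. Then |x + 5| < 2 gives |x| < 7, so by the triangle inequality |x - 5| ≤ 7 + 5 = 12.
Hence |x² − 25| ≤ 12|x + 5|, which is < ϵ once |x + 5| < ϵ/12.
Take δ = min(2, ϵ/12). If 0 < |x + 5| < δ then both bounds hold and |x² − 25| ≤ 12|x + 5| < 12·(ϵ/12) = ϵ.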